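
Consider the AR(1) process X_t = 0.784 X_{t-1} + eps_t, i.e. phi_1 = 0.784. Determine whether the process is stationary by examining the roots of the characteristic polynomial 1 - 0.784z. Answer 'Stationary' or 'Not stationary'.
\text{Stationary}

The AR(p) characteristic polynomial is P(z) = 1 - 0.784z.
Stationarity requires all roots to lie outside the unit circle, i.e. |z| > 1 for every root.
This is linear in z: 1 + (-0.784) z = 0  =>  z = -1/(-0.784) = 1.27551,  |z| = 1.27551.
Moduli of all roots: 1.2755.
All moduli strictly greater than 1? Yes.
Verdict: Stationary.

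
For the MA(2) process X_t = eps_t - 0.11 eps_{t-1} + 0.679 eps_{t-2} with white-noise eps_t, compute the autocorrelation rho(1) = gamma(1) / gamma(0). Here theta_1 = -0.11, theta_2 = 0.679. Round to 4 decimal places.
\rho(1) = -0.1254

For an MA(q) process with theta_0 = 1, the autocovariance is
  gamma(k) = sigma^2 * sum_{i=0..q-k} theta_i * theta_{i+k},
and rho(k) = gamma(k) / gamma(0). Sigma^2 cancels.
  numerator   = (1)*(-0.11) + (-0.11)*(0.679) = -0.18469.
  denominator = (1)^2 + (-0.11)^2 + (0.679)^2 = 1.473141.
  rho(1) = -0.18469 / 1.473141 = -0.1254.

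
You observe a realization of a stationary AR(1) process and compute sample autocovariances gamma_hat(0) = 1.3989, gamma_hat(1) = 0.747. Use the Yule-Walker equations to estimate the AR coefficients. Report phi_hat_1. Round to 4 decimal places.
\hat\phi_{1} = 0.5340

The Yule-Walker equations for an AR(p) process read, in matrix form,
  Gamma_p phi = r_p,   with   (Gamma_p)_{ij} = gamma(|i - j|),
                       (r_p)_i = gamma(i),   i,j = 1..p.
Substitute the sample gammas (Toeplitz matrix and right-hand side of size 1):
  Gamma_p = [[1.3989]]
  r_p     = [0.747]
With p = 1 this is the single equation gamma(0) phi_1 = gamma(1):
  phi_hat_1 = gamma(1) / gamma(0) = 0.747 / 1.3989 = 0.5340.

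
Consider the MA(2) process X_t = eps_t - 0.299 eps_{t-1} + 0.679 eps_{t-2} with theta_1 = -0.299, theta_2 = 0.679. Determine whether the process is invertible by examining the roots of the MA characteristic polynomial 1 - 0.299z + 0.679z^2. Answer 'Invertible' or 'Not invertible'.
\text{Invertible}

The MA(q) characteristic polynomial is P(z) = 1 - 0.299z + 0.679z^2.
Invertibility requires all roots to lie outside the unit circle, i.e. |z| > 1 for every root.
Set 1 + (-0.299) z + (0.679) z^2 = 0, i.e. a z^2 + b z + c = 0 with a = 0.679, b = -0.299, c = 1.
Discriminant D = b^2 - 4ac = (-0.299)^2 - 4*(0.679)*1 = 0.089401 - (2.716) = -2.626599.
D < 0, so the roots are the complex-conjugate pair z = (-b +/- i sqrt(-D)) / (2a) = 0.2202 +/- 1.1934i.
For a conjugate pair |z|^2 = z * conj(z) = (product of roots) = c/a = 1/(0.679) = 1.472754, so |z| = sqrt(1.472754) = 1.2136 for both roots.
Moduli of all roots: 1.2136, 1.2136.
All moduli strictly greater than 1? Yes.
Verdict: Invertible.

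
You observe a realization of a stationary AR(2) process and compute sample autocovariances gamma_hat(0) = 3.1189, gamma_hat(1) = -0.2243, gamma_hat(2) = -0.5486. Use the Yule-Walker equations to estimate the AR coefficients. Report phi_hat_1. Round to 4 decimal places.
\hat\phi_{1} = -0.0850

The Yule-Walker equations for an AR(p) process read, in matrix form,
  Gamma_p phi = r_p,   with   (Gamma_p)_{ij} = gamma(|i - j|),
                       (r_p)_i = gamma(i),   i,j = 1..p.
Substitute the sample gammas (Toeplitz matrix and right-hand side of size 2):
  Gamma_p = [[3.1189, -0.2243], [-0.2243, 3.1189]]
  r_p     = [-0.2243, -0.5486]
Written out:
  3.1189 phi_1 - 0.2243 phi_2 = -0.2243
  -0.2243 phi_1 + 3.1189 phi_2 = -0.5486
Solve by Cramer's rule:
  det = gamma(0)^2 - gamma(1)^2 = (3.1189)^2 - (-0.2243)^2 = 9.72753721 - 0.05031049 = 9.67722672
  phi_hat_1 = [gamma(1) gamma(0) - gamma(1) gamma(2)] / det = [(-0.2243)(3.1189) - (-0.2243)(-0.5486)] / 9.67722672 = -0.82262025 / 9.67722672 = -0.085
  phi_hat_2 = [gamma(0) gamma(2) - gamma(1)^2] / det = [(3.1189)(-0.5486) - (-0.2243)^2] / 9.67722672 = -1.76133903 / 9.67722672 = -0.182
So phi_hat = [-0.0850, -0.1820].
Therefore phi_hat_1 = -0.0850.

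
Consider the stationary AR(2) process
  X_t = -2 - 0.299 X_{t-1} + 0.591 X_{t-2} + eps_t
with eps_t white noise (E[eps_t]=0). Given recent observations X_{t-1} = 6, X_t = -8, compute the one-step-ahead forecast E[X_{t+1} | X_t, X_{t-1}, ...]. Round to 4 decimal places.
E[X_{t+1} \mid \mathcal F_t] = 3.9380

For an AR(p) model X_t = c + sum_i phi_i X_{t-i} + eps_t, the
one-step-ahead conditional mean is
  E[X_{t+1} | X_t, ...] = c + sum_i phi_i X_{t+1-i}.
Substitute known values:
  E[X_{t+1} | ...] = -2 + (-0.299) * (-8) + (0.591) * (6)
                   = 3.9380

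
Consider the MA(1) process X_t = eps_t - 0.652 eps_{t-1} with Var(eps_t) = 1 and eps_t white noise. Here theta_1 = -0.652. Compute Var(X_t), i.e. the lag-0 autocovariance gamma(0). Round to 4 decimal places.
\gamma(0) = 1.4251

For an MA(q) process X_t = eps_t + sum_i theta_i eps_{t-i} with
Var(eps_t) = sigma^2, the variance is
  gamma(0) = sigma^2 * (1 + sum_i theta_i^2).
  sum_i theta_i^2 = (-0.652)^2 = 0.425104.
  gamma(0) = 1 * (1 + 0.425104) = 1 * 1.425104 = 1.425104, which rounds to 1.4251.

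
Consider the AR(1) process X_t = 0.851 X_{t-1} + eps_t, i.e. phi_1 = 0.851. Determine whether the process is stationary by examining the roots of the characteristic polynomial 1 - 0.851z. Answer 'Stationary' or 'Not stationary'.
\text{Stationary}

The AR(p) characteristic polynomial is P(z) = 1 - 0.851z.
Stationarity requires all roots to lie outside the unit circle, i.e. |z| > 1 for every root.
This is linear in z: 1 + (-0.851) z = 0  =>  z = -1/(-0.851) = 1.175088,  |z| = 1.175088.
Moduli of all roots: 1.1751.
All moduli strictly greater than 1? Yes.
Verdict: Stationary.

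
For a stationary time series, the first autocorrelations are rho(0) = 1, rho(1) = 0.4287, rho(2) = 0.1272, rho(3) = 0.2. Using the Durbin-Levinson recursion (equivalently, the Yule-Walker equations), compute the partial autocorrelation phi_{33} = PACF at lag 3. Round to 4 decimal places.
\phi_{33} = 0.2110

The PACF at lag k is phi_{kk}, the last component of the solution
to the Yule-Walker system G_k phi = r_k where
  (G_k)_{ij} = rho(|i - j|), (r_k)_i = rho(i), i,j = 1..k.
Equivalently, Durbin-Levinson gives phi_{kk} iteratively:
  phi_{11} = rho(1)
  phi_{kk} = [rho(k) - sum_{j=1..k-1} phi_{k-1,j} rho(k-j)]
            / [1 - sum_{j=1..k-1} phi_{k-1,j} rho(j)],
  phi_{k,j} = phi_{k-1,j} - phi_{kk} phi_{k-1,k-j},  j = 1..k-1.
Step k = 1:
  phi_11 = rho(1) = 0.4287.
Step k = 2:
  phi_22 = [rho(2) - phi_11 rho(1)] / [1 - phi_11 rho(1)] = [0.1272 - (0.4287)(0.4287)] / [1 - (0.4287)(0.4287)]
         = -0.05658369 / 0.81621631 = -0.069324.
  Update: phi_21 = phi_11 - phi_22 phi_11 = 0.4287 - (-0.069324)(0.4287) = 0.458419.
Step k = 3:
  phi_33 = [rho(3) - phi_21 rho(2) - phi_22 rho(1)] / [1 - phi_21 rho(1) - phi_22 rho(2)]
    numerator   = 0.2 - (0.458419)(0.1272) - (-0.069324)(0.4287) = 0.17140842
    denominator = 1 - (0.458419)(0.4287) - (-0.069324)(0.1272) = 0.81229368
  phi_33 = 0.17140842 / 0.81229368 = 0.211.
Therefore phi_{33} = 0.2110.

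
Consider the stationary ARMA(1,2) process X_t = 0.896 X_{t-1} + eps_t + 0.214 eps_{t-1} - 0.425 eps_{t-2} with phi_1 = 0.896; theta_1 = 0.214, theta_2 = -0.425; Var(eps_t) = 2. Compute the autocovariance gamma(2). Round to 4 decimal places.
\gamma(2) = 4.9136

Multiply the model equation by X_{t-k} and take expectations. With theta_0 = psi_0 = 1 and psi_j the MA(infinity) weights, this gives
  gamma(k) - sum_i phi_i gamma(k-i) = c_k,
  c_k = sigma^2 * sum_{j=k..q} theta_j psi_{j-k}   (c_k = 0 for k > q),
using gamma(-m) = gamma(m).
psi-weights needed (psi_j = theta_j + sum_i phi_i psi_{j-i}):
  psi_1 = theta_1 + phi_1 = 0.214 + (0.896) = 1.11
  psi_2 = theta_2 + phi_1 psi_1 = -0.425 + (0.896)(1.11) = 0.56956
Right-hand sides:
  c_0 = sigma^2 (1 + theta_1 psi_1 + theta_2 psi_2) = 2 * (1 + (0.214)(1.11) + (-0.425)(0.56956)) = 2 * 0.995477 = 1.990954
  c_1 = sigma^2 (theta_1 + theta_2 psi_1) = 2 * (0.214 + (-0.425)(1.11)) = -0.5155
  c_2 = sigma^2 theta_2 = 2 * (-0.425) = -0.85
Equations for k = 0 and k = 1 (AR order 1):
  gamma(0) = phi_1 gamma(1) + c_0
  gamma(1) = phi_1 gamma(0) + c_1
Substituting the second into the first: gamma(0) (1 - phi_1^2) = c_0 + phi_1 c_1, so
  gamma(0) = (c_0 + phi_1 c_1) / (1 - phi_1^2) = (1.990954 + (0.896)(-0.5155)) / (1 - (0.896)^2) = 1.529066 / 0.197184 = 7.754514.
  gamma(1) = phi_1 gamma(0) + c_1 = (0.896)(7.754514) + (-0.5155) = 6.432544.
For k = 2: gamma(2) = phi_1 gamma(1) + c_2
  = (0.896)(6.432544) + (-0.85) = 4.91356.
Therefore gamma(2) = 4.9136 (to 4 decimal places).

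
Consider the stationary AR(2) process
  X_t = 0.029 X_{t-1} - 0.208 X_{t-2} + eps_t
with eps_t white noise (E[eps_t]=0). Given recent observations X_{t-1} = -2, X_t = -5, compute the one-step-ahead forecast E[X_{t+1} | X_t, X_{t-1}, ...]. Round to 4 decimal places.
E[X_{t+1} \mid \mathcal F_t] = 0.2710

For an AR(p) model X_t = c + sum_i phi_i X_{t-i} + eps_t, the
one-step-ahead conditional mean is
  E[X_{t+1} | X_t, ...] = c + sum_i phi_i X_{t+1-i}.
Substitute known values:
  E[X_{t+1} | ...] = (0.029) * (-5) + (-0.208) * (-2)
                   = 0.2710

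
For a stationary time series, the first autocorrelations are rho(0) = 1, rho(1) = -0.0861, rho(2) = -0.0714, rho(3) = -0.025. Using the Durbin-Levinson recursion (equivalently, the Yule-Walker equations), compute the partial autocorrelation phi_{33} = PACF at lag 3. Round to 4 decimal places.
\phi_{33} = -0.0390

The PACF at lag k is phi_{kk}, the last component of the solution
to the Yule-Walker system G_k phi = r_k where
  (G_k)_{ij} = rho(|i - j|), (r_k)_i = rho(i), i,j = 1..k.
Equivalently, Durbin-Levinson gives phi_{kk} iteratively:
  phi_{11} = rho(1)
  phi_{kk} = [rho(k) - sum_{j=1..k-1} phi_{k-1,j} rho(k-j)]
            / [1 - sum_{j=1..k-1} phi_{k-1,j} rho(j)],
  phi_{k,j} = phi_{k-1,j} - phi_{kk} phi_{k-1,k-j},  j = 1..k-1.
Step k = 1:
  phi_11 = rho(1) = -0.0861.
Step k = 2:
  phi_22 = [rho(2) - phi_11 rho(1)] / [1 - phi_11 rho(1)] = [-0.0714 - (-0.0861)(-0.0861)] / [1 - (-0.0861)(-0.0861)]
         = -0.07881321 / 0.99258679 = -0.079402.
  Update: phi_21 = phi_11 - phi_22 phi_11 = -0.0861 - (-0.079402)(-0.0861) = -0.092936.
Step k = 3:
  phi_33 = [rho(3) - phi_21 rho(2) - phi_22 rho(1)] / [1 - phi_21 rho(1) - phi_22 rho(2)]
    numerator   = -0.025 - (-0.092936)(-0.0714) - (-0.079402)(-0.0861) = -0.03847216
    denominator = 1 - (-0.092936)(-0.0861) - (-0.079402)(-0.0714) = 0.98632888
  phi_33 = -0.03847216 / 0.98632888 = -0.039.
Therefore phi_{33} = -0.0390.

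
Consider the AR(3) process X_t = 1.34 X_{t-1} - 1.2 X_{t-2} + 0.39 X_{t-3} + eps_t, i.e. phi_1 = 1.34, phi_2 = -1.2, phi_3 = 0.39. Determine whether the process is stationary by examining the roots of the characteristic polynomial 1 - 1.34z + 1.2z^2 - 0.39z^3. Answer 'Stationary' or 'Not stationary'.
\text{Stationary}

The AR(p) characteristic polynomial is P(z) = 1 - 1.34z + 1.2z^2 - 0.39z^3.
Stationarity requires all roots to lie outside the unit circle, i.e. |z| > 1 for every root.
Degree 3: look for a simple real root z0 first, then factor out (1 - z/z0) and solve the remaining quadratic.
Testing z0 = 2: P(2) = 1 + (-1.34)(2) + (1.2)(2)^2 + (-0.39)(2)^3
  = 1 + (-2.68) + (4.8) + (-3.12) = 0.  So z_0 = 2 is a root, |z_0| = 2.
Divide out the factor (1 - 0.5 z) = (1 - z/z0) (since 1/z0 = 0.5):
  P(z) = (1 - 0.5 z)(1 + (-0.84) z + (0.78) z^2)
  [check: z-coef -0.84 - (0.5) = -1.34; z^2-coef 0.78 - (0.5)(-0.84) = 1.2; z^3-coef -(0.5)(0.78) = -0.39.]
Remaining roots from the quadratic factor 1 + (-0.84) z + (0.78) z^2:
  Set 1 + (-0.84) z + (0.78) z^2 = 0, i.e. a z^2 + b z + c = 0 with a = 0.78, b = -0.84, c = 1.
  Discriminant D = b^2 - 4ac = (-0.84)^2 - 4*(0.78)*1 = 0.7056 - (3.12) = -2.4144.
  D < 0, so the roots are the complex-conjugate pair z = (-b +/- i sqrt(-D)) / (2a) = 0.5385 +/- 0.996i.
  For a conjugate pair |z|^2 = z * conj(z) = (product of roots) = c/a = 1/(0.78) = 1.282051, so |z| = sqrt(1.282051) = 1.1323 for both roots.
Moduli of all roots: 2.0000, 1.1323, 1.1323.
All moduli strictly greater than 1? Yes.
Verdict: Stationary.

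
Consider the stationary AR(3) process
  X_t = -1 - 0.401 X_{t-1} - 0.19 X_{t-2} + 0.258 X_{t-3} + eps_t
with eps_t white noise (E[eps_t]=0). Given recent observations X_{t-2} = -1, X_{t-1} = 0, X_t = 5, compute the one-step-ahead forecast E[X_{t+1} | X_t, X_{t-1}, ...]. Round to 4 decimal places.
E[X_{t+1} \mid \mathcal F_t] = -3.2630

For an AR(p) model X_t = c + sum_i phi_i X_{t-i} + eps_t, the
one-step-ahead conditional mean is
  E[X_{t+1} | X_t, ...] = c + sum_i phi_i X_{t+1-i}.
Substitute known values:
  E[X_{t+1} | ...] = -1 + (-0.401) * (5) + (-0.19) * (0) + (0.258) * (-1)
                   = -3.2630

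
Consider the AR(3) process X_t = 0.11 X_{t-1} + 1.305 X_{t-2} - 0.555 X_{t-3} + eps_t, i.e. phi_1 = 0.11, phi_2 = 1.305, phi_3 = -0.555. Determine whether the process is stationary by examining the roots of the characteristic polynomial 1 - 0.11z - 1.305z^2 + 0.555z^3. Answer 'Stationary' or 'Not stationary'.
\text{Not stationary}

The AR(p) characteristic polynomial is P(z) = 1 - 0.11z - 1.305z^2 + 0.555z^3.
Stationarity requires all roots to lie outside the unit circle, i.e. |z| > 1 for every root.
Degree 3: look for a simple real root z0 first, then factor out (1 - z/z0) and solve the remaining quadratic.
Testing z0 = 2: P(2) = 1 + (-0.11)(2) + (-1.305)(2)^2 + (0.555)(2)^3
  = 1 + (-0.22) + (-5.22) + (4.44) = 0.  So z_0 = 2 is a root, |z_0| = 2.
Divide out the factor (1 - 0.5 z) = (1 - z/z0) (since 1/z0 = 0.5):
  P(z) = (1 - 0.5 z)(1 + (0.39) z + (-1.11) z^2)
  [check: z-coef 0.39 - (0.5) = -0.11; z^2-coef -1.11 - (0.5)(0.39) = -1.305; z^3-coef -(0.5)(-1.11) = 0.555.]
Remaining roots from the quadratic factor 1 + (0.39) z + (-1.11) z^2:
  Set 1 + (0.39) z + (-1.11) z^2 = 0, i.e. a z^2 + b z + c = 0 with a = -1.11, b = 0.39, c = 1.
  Discriminant D = b^2 - 4ac = (0.39)^2 - 4*(-1.11)*1 = 0.1521 - (-4.44) = 4.5921.
  D >= 0, so the roots are real: z = (-b +/- sqrt(D)) / (2a) = (-0.39 +/- 2.142919) / (-2.22).
    z_1 = (-0.39 + 2.142919) / (-2.22) = -0.7896,   |z_1| = 0.7896.
    z_2 = (-0.39 - 2.142919) / (-2.22) = 1.141,   |z_2| = 1.141.
Moduli of all roots: 2.0000, 0.7896, 1.1410.
All moduli strictly greater than 1? No.
Verdict: Not stationary.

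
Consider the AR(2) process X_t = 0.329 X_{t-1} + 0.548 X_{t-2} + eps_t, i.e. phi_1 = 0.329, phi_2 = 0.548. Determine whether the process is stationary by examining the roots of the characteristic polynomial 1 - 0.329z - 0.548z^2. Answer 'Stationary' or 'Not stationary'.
\text{Stationary}

The AR(p) characteristic polynomial is P(z) = 1 - 0.329z - 0.548z^2.
Stationarity requires all roots to lie outside the unit circle, i.e. |z| > 1 for every root.
Set 1 + (-0.329) z + (-0.548) z^2 = 0, i.e. a z^2 + b z + c = 0 with a = -0.548, b = -0.329, c = 1.
Discriminant D = b^2 - 4ac = (-0.329)^2 - 4*(-0.548)*1 = 0.108241 - (-2.192) = 2.300241.
D >= 0, so the roots are real: z = (-b +/- sqrt(D)) / (2a) = (0.329 +/- 1.516655) / (-1.096).
  z_1 = (0.329 + 1.516655) / (-1.096) = -1.684,   |z_1| = 1.684.
  z_2 = (0.329 - 1.516655) / (-1.096) = 1.0836,   |z_2| = 1.0836.
Moduli of all roots: 1.6840, 1.0836.
All moduli strictly greater than 1? Yes.
Verdict: Stationary.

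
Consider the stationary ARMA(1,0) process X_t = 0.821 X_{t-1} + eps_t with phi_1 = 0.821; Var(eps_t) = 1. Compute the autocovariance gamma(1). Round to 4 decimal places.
\gamma(1) = 2.5187

Multiply the model equation by X_{t-k} and take expectations. With theta_0 = psi_0 = 1 and psi_j the MA(infinity) weights, this gives
  gamma(k) - sum_i phi_i gamma(k-i) = c_k,
  c_k = sigma^2 * sum_{j=k..q} theta_j psi_{j-k}   (c_k = 0 for k > q),
using gamma(-m) = gamma(m).
Pure AR (q = 0): c_0 = sigma^2 = 1, c_k = 0 for k >= 1.
Equations for k = 0 and k = 1 (AR order 1):
  gamma(0) = phi_1 gamma(1) + c_0
  gamma(1) = phi_1 gamma(0) + c_1
Substituting the second into the first: gamma(0) (1 - phi_1^2) = c_0 + phi_1 c_1, so
  gamma(0) = c_0 / (1 - phi_1^2) = 1 / (1 - (0.821)^2) = 1 / 0.325959 = 3.06787.
  gamma(1) = phi_1 gamma(0) = (0.821)(3.06787) = 2.518722.
Therefore gamma(1) = 2.5187 (to 4 decimal places).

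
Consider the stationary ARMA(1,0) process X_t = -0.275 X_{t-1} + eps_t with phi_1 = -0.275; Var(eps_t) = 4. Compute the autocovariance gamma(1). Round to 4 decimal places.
\gamma(1) = -1.1900

Multiply the model equation by X_{t-k} and take expectations. With theta_0 = psi_0 = 1 and psi_j the MA(infinity) weights, this gives
  gamma(k) - sum_i phi_i gamma(k-i) = c_k,
  c_k = sigma^2 * sum_{j=k..q} theta_j psi_{j-k}   (c_k = 0 for k > q),
using gamma(-m) = gamma(m).
Pure AR (q = 0): c_0 = sigma^2 = 4, c_k = 0 for k >= 1.
Equations for k = 0 and k = 1 (AR order 1):
  gamma(0) = phi_1 gamma(1) + c_0
  gamma(1) = phi_1 gamma(0) + c_1
Substituting the second into the first: gamma(0) (1 - phi_1^2) = c_0 + phi_1 c_1, so
  gamma(0) = c_0 / (1 - phi_1^2) = 4 / (1 - (-0.275)^2) = 4 / 0.924375 = 4.327248.
  gamma(1) = phi_1 gamma(0) = (-0.275)(4.327248) = -1.189993.
Therefore gamma(1) = -1.1900 (to 4 decimal places).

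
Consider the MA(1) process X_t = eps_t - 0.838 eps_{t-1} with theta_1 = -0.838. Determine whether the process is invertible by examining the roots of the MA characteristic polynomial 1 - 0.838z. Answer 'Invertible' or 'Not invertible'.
\text{Invertible}

The MA(q) characteristic polynomial is P(z) = 1 - 0.838z.
Invertibility requires all roots to lie outside the unit circle, i.e. |z| > 1 for every root.
This is linear in z: 1 + (-0.838) z = 0  =>  z = -1/(-0.838) = 1.193317,  |z| = 1.193317.
Moduli of all roots: 1.1933.
All moduli strictly greater than 1? Yes.
Verdict: Invertible.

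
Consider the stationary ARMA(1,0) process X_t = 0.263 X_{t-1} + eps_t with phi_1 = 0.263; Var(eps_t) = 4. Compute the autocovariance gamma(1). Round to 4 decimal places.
\gamma(1) = 1.1302

Multiply the model equation by X_{t-k} and take expectations. With theta_0 = psi_0 = 1 and psi_j the MA(infinity) weights, this gives
  gamma(k) - sum_i phi_i gamma(k-i) = c_k,
  c_k = sigma^2 * sum_{j=k..q} theta_j psi_{j-k}   (c_k = 0 for k > q),
using gamma(-m) = gamma(m).
Pure AR (q = 0): c_0 = sigma^2 = 4, c_k = 0 for k >= 1.
Equations for k = 0 and k = 1 (AR order 1):
  gamma(0) = phi_1 gamma(1) + c_0
  gamma(1) = phi_1 gamma(0) + c_1
Substituting the second into the first: gamma(0) (1 - phi_1^2) = c_0 + phi_1 c_1, so
  gamma(0) = c_0 / (1 - phi_1^2) = 4 / (1 - (0.263)^2) = 4 / 0.930831 = 4.297235.
  gamma(1) = phi_1 gamma(0) = (0.263)(4.297235) = 1.130173.
Therefore gamma(1) = 1.1302 (to 4 decimal places).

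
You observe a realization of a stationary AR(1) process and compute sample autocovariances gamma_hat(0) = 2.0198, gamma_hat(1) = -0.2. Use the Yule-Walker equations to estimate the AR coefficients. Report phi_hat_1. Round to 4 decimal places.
\hat\phi_{1} = -0.0990

The Yule-Walker equations for an AR(p) process read, in matrix form,
  Gamma_p phi = r_p,   with   (Gamma_p)_{ij} = gamma(|i - j|),
                       (r_p)_i = gamma(i),   i,j = 1..p.
Substitute the sample gammas (Toeplitz matrix and right-hand side of size 1):
  Gamma_p = [[2.0198]]
  r_p     = [-0.2]
With p = 1 this is the single equation gamma(0) phi_1 = gamma(1):
  phi_hat_1 = gamma(1) / gamma(0) = -0.2 / 2.0198 = -0.0990.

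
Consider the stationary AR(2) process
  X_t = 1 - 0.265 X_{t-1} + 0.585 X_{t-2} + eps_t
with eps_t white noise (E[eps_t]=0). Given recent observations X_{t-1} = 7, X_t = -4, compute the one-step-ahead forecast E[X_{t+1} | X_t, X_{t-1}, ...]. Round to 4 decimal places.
E[X_{t+1} \mid \mathcal F_t] = 6.1550

For an AR(p) model X_t = c + sum_i phi_i X_{t-i} + eps_t, the
one-step-ahead conditional mean is
  E[X_{t+1} | X_t, ...] = c + sum_i phi_i X_{t+1-i}.
Substitute known values:
  E[X_{t+1} | ...] = 1 + (-0.265) * (-4) + (0.585) * (7)
                   = 6.1550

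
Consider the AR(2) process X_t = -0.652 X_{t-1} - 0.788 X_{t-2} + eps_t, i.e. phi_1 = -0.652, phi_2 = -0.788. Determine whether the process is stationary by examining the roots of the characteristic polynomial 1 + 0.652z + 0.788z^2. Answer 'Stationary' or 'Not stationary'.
\text{Stationary}

The AR(p) characteristic polynomial is P(z) = 1 + 0.652z + 0.788z^2.
Stationarity requires all roots to lie outside the unit circle, i.e. |z| > 1 for every root.
Set 1 + (0.652) z + (0.788) z^2 = 0, i.e. a z^2 + b z + c = 0 with a = 0.788, b = 0.652, c = 1.
Discriminant D = b^2 - 4ac = (0.652)^2 - 4*(0.788)*1 = 0.425104 - (3.152) = -2.726896.
D < 0, so the roots are the complex-conjugate pair z = (-b +/- i sqrt(-D)) / (2a) = -0.4137 +/- 1.0478i.
For a conjugate pair |z|^2 = z * conj(z) = (product of roots) = c/a = 1/(0.788) = 1.269036, so |z| = sqrt(1.269036) = 1.1265 for both roots.
Moduli of all roots: 1.1265, 1.1265.
All moduli strictly greater than 1? Yes.
Verdict: Stationary.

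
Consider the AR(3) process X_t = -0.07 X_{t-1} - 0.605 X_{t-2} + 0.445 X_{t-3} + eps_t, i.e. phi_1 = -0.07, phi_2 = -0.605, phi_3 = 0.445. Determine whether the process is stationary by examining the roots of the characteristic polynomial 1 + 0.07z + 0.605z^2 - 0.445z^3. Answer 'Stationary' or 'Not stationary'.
\text{Stationary}

The AR(p) characteristic polynomial is P(z) = 1 + 0.07z + 0.605z^2 - 0.445z^3.
Stationarity requires all roots to lie outside the unit circle, i.e. |z| > 1 for every root.
Degree 3: look for a simple real root z0 first, then factor out (1 - z/z0) and solve the remaining quadratic.
Testing z0 = 2: P(2) = 1 + (0.07)(2) + (0.605)(2)^2 + (-0.445)(2)^3
  = 1 + (0.14) + (2.42) + (-3.56) = 0.  So z_0 = 2 is a root, |z_0| = 2.
Divide out the factor (1 - 0.5 z) = (1 - z/z0) (since 1/z0 = 0.5):
  P(z) = (1 - 0.5 z)(1 + (0.57) z + (0.89) z^2)
  [check: z-coef 0.57 - (0.5) = 0.07; z^2-coef 0.89 - (0.5)(0.57) = 0.605; z^3-coef -(0.5)(0.89) = -0.445.]
Remaining roots from the quadratic factor 1 + (0.57) z + (0.89) z^2:
  Set 1 + (0.57) z + (0.89) z^2 = 0, i.e. a z^2 + b z + c = 0 with a = 0.89, b = 0.57, c = 1.
  Discriminant D = b^2 - 4ac = (0.57)^2 - 4*(0.89)*1 = 0.3249 - (3.56) = -3.2351.
  D < 0, so the roots are the complex-conjugate pair z = (-b +/- i sqrt(-D)) / (2a) = -0.3202 +/- 1.0105i.
  For a conjugate pair |z|^2 = z * conj(z) = (product of roots) = c/a = 1/(0.89) = 1.123596, so |z| = sqrt(1.123596) = 1.06 for both roots.
Moduli of all roots: 2.0000, 1.0600, 1.0600.
All moduli strictly greater than 1? Yes.
Verdict: Stationary.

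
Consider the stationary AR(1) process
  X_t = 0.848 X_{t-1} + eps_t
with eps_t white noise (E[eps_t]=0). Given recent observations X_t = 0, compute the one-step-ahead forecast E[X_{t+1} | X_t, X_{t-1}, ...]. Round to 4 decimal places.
E[X_{t+1} \mid \mathcal F_t] = 0.0000

For an AR(p) model X_t = c + sum_i phi_i X_{t-i} + eps_t, the
one-step-ahead conditional mean is
  E[X_{t+1} | X_t, ...] = c + sum_i phi_i X_{t+1-i}.
Substitute known values:
  E[X_{t+1} | ...] = (0.848) * (0)
                   = 0.0000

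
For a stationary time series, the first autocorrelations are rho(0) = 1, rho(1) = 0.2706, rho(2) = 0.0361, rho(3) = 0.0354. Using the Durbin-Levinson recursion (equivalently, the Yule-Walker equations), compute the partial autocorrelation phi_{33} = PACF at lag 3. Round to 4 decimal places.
\phi_{33} = 0.0390

The PACF at lag k is phi_{kk}, the last component of the solution
to the Yule-Walker system G_k phi = r_k where
  (G_k)_{ij} = rho(|i - j|), (r_k)_i = rho(i), i,j = 1..k.
Equivalently, Durbin-Levinson gives phi_{kk} iteratively:
  phi_{11} = rho(1)
  phi_{kk} = [rho(k) - sum_{j=1..k-1} phi_{k-1,j} rho(k-j)]
            / [1 - sum_{j=1..k-1} phi_{k-1,j} rho(j)],
  phi_{k,j} = phi_{k-1,j} - phi_{kk} phi_{k-1,k-j},  j = 1..k-1.
Step k = 1:
  phi_11 = rho(1) = 0.2706.
Step k = 2:
  phi_22 = [rho(2) - phi_11 rho(1)] / [1 - phi_11 rho(1)] = [0.0361 - (0.2706)(0.2706)] / [1 - (0.2706)(0.2706)]
         = -0.03712436 / 0.92677564 = -0.040058.
  Update: phi_21 = phi_11 - phi_22 phi_11 = 0.2706 - (-0.040058)(0.2706) = 0.28144.
Step k = 3:
  phi_33 = [rho(3) - phi_21 rho(2) - phi_22 rho(1)] / [1 - phi_21 rho(1) - phi_22 rho(2)]
    numerator   = 0.0354 - (0.28144)(0.0361) - (-0.040058)(0.2706) = 0.0360796
    denominator = 1 - (0.28144)(0.2706) - (-0.040058)(0.0361) = 0.92528853
  phi_33 = 0.0360796 / 0.92528853 = 0.039.
Therefore phi_{33} = 0.0390.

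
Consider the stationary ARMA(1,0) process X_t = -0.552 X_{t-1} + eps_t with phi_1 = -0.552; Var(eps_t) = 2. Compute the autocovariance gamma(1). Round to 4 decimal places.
\gamma(1) = -1.5878

Multiply the model equation by X_{t-k} and take expectations. With theta_0 = psi_0 = 1 and psi_j the MA(infinity) weights, this gives
  gamma(k) - sum_i phi_i gamma(k-i) = c_k,
  c_k = sigma^2 * sum_{j=k..q} theta_j psi_{j-k}   (c_k = 0 for k > q),
using gamma(-m) = gamma(m).
Pure AR (q = 0): c_0 = sigma^2 = 2, c_k = 0 for k >= 1.
Equations for k = 0 and k = 1 (AR order 1):
  gamma(0) = phi_1 gamma(1) + c_0
  gamma(1) = phi_1 gamma(0) + c_1
Substituting the second into the first: gamma(0) (1 - phi_1^2) = c_0 + phi_1 c_1, so
  gamma(0) = c_0 / (1 - phi_1^2) = 2 / (1 - (-0.552)^2) = 2 / 0.695296 = 2.876473.
  gamma(1) = phi_1 gamma(0) = (-0.552)(2.876473) = -1.587813.
Therefore gamma(1) = -1.5878 (to 4 decimal places).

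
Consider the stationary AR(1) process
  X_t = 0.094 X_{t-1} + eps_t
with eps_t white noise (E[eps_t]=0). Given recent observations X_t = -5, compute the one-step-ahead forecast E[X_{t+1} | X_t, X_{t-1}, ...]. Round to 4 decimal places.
E[X_{t+1} \mid \mathcal F_t] = -0.4700

For an AR(p) model X_t = c + sum_i phi_i X_{t-i} + eps_t, the
one-step-ahead conditional mean is
  E[X_{t+1} | X_t, ...] = c + sum_i phi_i X_{t+1-i}.
Substitute known values:
  E[X_{t+1} | ...] = (0.094) * (-5)
                   = -0.4700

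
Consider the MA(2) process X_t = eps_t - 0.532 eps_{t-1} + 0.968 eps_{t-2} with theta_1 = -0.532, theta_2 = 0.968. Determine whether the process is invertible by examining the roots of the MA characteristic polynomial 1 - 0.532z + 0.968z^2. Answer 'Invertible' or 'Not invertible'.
\text{Invertible}

The MA(q) characteristic polynomial is P(z) = 1 - 0.532z + 0.968z^2.
Invertibility requires all roots to lie outside the unit circle, i.e. |z| > 1 for every root.
Set 1 + (-0.532) z + (0.968) z^2 = 0, i.e. a z^2 + b z + c = 0 with a = 0.968, b = -0.532, c = 1.
Discriminant D = b^2 - 4ac = (-0.532)^2 - 4*(0.968)*1 = 0.283024 - (3.872) = -3.588976.
D < 0, so the roots are the complex-conjugate pair z = (-b +/- i sqrt(-D)) / (2a) = 0.2748 +/- 0.9785i.
For a conjugate pair |z|^2 = z * conj(z) = (product of roots) = c/a = 1/(0.968) = 1.033058, so |z| = sqrt(1.033058) = 1.0164 for both roots.
Moduli of all roots: 1.0164, 1.0164.
All moduli strictly greater than 1? Yes.
Verdict: Invertible.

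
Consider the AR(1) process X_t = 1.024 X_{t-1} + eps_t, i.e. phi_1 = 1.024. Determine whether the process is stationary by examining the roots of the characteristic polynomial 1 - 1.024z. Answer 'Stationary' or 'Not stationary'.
\text{Not stationary}

The AR(p) characteristic polynomial is P(z) = 1 - 1.024z.
Stationarity requires all roots to lie outside the unit circle, i.e. |z| > 1 for every root.
This is linear in z: 1 + (-1.024) z = 0  =>  z = -1/(-1.024) = 0.976562,  |z| = 0.976562.
Moduli of all roots: 0.9766.
All moduli strictly greater than 1? No.
Verdict: Not stationary.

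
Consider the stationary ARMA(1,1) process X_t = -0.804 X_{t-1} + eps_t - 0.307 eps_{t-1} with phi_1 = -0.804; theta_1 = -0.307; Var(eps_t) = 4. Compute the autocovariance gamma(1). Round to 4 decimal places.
\gamma(1) = -15.6707

Multiply the model equation by X_{t-k} and take expectations. With theta_0 = psi_0 = 1 and psi_j the MA(infinity) weights, this gives
  gamma(k) - sum_i phi_i gamma(k-i) = c_k,
  c_k = sigma^2 * sum_{j=k..q} theta_j psi_{j-k}   (c_k = 0 for k > q),
using gamma(-m) = gamma(m).
psi-weights needed (psi_j = theta_j + sum_i phi_i psi_{j-i}):
  psi_1 = theta_1 + phi_1 = -0.307 + (-0.804) = -1.111
Right-hand sides:
  c_0 = sigma^2 (1 + theta_1 psi_1) = 4 * (1 + (-0.307)(-1.111)) = 4 * 1.341077 = 5.364308
  c_1 = sigma^2 theta_1 = 4 * (-0.307) = -1.228
  c_2 = 0
Equations for k = 0 and k = 1 (AR order 1):
  gamma(0) = phi_1 gamma(1) + c_0
  gamma(1) = phi_1 gamma(0) + c_1
Substituting the second into the first: gamma(0) (1 - phi_1^2) = c_0 + phi_1 c_1, so
  gamma(0) = (c_0 + phi_1 c_1) / (1 - phi_1^2) = (5.364308 + (-0.804)(-1.228)) / (1 - (-0.804)^2) = 6.35162 / 0.353584 = 17.963539.
  gamma(1) = phi_1 gamma(0) + c_1 = (-0.804)(17.963539) + (-1.228) = -15.670685.
Therefore gamma(1) = -15.6707 (to 4 decimal places).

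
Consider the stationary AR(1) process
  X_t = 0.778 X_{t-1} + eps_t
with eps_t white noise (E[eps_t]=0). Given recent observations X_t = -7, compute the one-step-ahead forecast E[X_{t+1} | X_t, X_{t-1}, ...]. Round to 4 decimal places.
E[X_{t+1} \mid \mathcal F_t] = -5.4460

For an AR(p) model X_t = c + sum_i phi_i X_{t-i} + eps_t, the
one-step-ahead conditional mean is
  E[X_{t+1} | X_t, ...] = c + sum_i phi_i X_{t+1-i}.
Substitute known values:
  E[X_{t+1} | ...] = (0.778) * (-7)
                   = -5.4460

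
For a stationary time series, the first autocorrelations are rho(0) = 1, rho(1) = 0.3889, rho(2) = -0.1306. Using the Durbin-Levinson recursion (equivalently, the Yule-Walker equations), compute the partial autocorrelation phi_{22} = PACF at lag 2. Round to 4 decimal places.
\phi_{22} = -0.3321

The PACF at lag k is phi_{kk}, the last component of the solution
to the Yule-Walker system G_k phi = r_k where
  (G_k)_{ij} = rho(|i - j|), (r_k)_i = rho(i), i,j = 1..k.
Equivalently, Durbin-Levinson gives phi_{kk} iteratively:
  phi_{11} = rho(1)
  phi_{kk} = [rho(k) - sum_{j=1..k-1} phi_{k-1,j} rho(k-j)]
            / [1 - sum_{j=1..k-1} phi_{k-1,j} rho(j)],
  phi_{k,j} = phi_{k-1,j} - phi_{kk} phi_{k-1,k-j},  j = 1..k-1.
Step k = 1:
  phi_11 = rho(1) = 0.3889.
Step k = 2:
  phi_22 = [rho(2) - phi_11 rho(1)] / [1 - phi_11 rho(1)] = [-0.1306 - (0.3889)(0.3889)] / [1 - (0.3889)(0.3889)]
         = -0.28184321 / 0.84875679 = -0.3321.
Therefore phi_{22} = -0.3321.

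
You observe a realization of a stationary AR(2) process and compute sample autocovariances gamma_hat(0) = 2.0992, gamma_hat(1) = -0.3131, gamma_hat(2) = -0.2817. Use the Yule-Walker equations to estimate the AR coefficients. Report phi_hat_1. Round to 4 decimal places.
\hat\phi_{1} = -0.1730

The Yule-Walker equations for an AR(p) process read, in matrix form,
  Gamma_p phi = r_p,   with   (Gamma_p)_{ij} = gamma(|i - j|),
                       (r_p)_i = gamma(i),   i,j = 1..p.
Substitute the sample gammas (Toeplitz matrix and right-hand side of size 2):
  Gamma_p = [[2.0992, -0.3131], [-0.3131, 2.0992]]
  r_p     = [-0.3131, -0.2817]
Written out:
  2.0992 phi_1 - 0.3131 phi_2 = -0.3131
  -0.3131 phi_1 + 2.0992 phi_2 = -0.2817
Solve by Cramer's rule:
  det = gamma(0)^2 - gamma(1)^2 = (2.0992)^2 - (-0.3131)^2 = 4.40664064 - 0.09803161 = 4.30860903
  phi_hat_1 = [gamma(1) gamma(0) - gamma(1) gamma(2)] / det = [(-0.3131)(2.0992) - (-0.3131)(-0.2817)] / 4.30860903 = -0.74545979 / 4.30860903 = -0.173
  phi_hat_2 = [gamma(0) gamma(2) - gamma(1)^2] / det = [(2.0992)(-0.2817) - (-0.3131)^2] / 4.30860903 = -0.68937625 / 4.30860903 = -0.16
So phi_hat = [-0.1730, -0.1600].
Therefore phi_hat_1 = -0.1730.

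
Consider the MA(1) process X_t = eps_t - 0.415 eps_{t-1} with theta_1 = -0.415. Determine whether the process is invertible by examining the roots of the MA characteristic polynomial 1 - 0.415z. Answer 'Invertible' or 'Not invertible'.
\text{Invertible}

The MA(q) characteristic polynomial is P(z) = 1 - 0.415z.
Invertibility requires all roots to lie outside the unit circle, i.e. |z| > 1 for every root.
This is linear in z: 1 + (-0.415) z = 0  =>  z = -1/(-0.415) = 2.409639,  |z| = 2.409639.
Moduli of all roots: 2.4096.
All moduli strictly greater than 1? Yes.
Verdict: Invertible.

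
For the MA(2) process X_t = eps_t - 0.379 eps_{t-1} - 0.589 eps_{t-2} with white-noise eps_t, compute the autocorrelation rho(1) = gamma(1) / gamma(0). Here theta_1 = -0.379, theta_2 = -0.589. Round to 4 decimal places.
\rho(1) = -0.1045

For an MA(q) process with theta_0 = 1, the autocovariance is
  gamma(k) = sigma^2 * sum_{i=0..q-k} theta_i * theta_{i+k},
and rho(k) = gamma(k) / gamma(0). Sigma^2 cancels.
  numerator   = (1)*(-0.379) + (-0.379)*(-0.589) = -0.155769.
  denominator = (1)^2 + (-0.379)^2 + (-0.589)^2 = 1.490562.
  rho(1) = -0.155769 / 1.490562 = -0.1045.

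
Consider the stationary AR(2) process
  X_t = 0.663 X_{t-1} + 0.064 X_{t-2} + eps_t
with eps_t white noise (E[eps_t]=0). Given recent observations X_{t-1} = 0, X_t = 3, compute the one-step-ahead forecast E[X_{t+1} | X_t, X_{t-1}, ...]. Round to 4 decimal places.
E[X_{t+1} \mid \mathcal F_t] = 1.9890

For an AR(p) model X_t = c + sum_i phi_i X_{t-i} + eps_t, the
one-step-ahead conditional mean is
  E[X_{t+1} | X_t, ...] = c + sum_i phi_i X_{t+1-i}.
Substitute known values:
  E[X_{t+1} | ...] = (0.663) * (3) + (0.064) * (0)
                   = 1.9890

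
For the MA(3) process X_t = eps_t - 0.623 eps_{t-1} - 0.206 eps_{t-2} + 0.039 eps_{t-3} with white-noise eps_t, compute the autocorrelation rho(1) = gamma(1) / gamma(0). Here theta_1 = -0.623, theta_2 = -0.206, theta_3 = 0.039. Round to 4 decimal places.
\rho(1) = -0.3510

For an MA(q) process with theta_0 = 1, the autocovariance is
  gamma(k) = sigma^2 * sum_{i=0..q-k} theta_i * theta_{i+k},
and rho(k) = gamma(k) / gamma(0). Sigma^2 cancels.
  numerator   = (1)*(-0.623) + (-0.623)*(-0.206) + (-0.206)*(0.039) = -0.502696.
  denominator = (1)^2 + (-0.623)^2 + (-0.206)^2 + (0.039)^2 = 1.432086.
  rho(1) = -0.502696 / 1.432086 = -0.3510.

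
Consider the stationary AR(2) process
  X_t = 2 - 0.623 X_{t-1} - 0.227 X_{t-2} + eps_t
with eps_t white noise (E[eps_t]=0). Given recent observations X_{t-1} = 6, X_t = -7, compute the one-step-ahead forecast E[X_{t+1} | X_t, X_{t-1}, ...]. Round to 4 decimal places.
E[X_{t+1} \mid \mathcal F_t] = 4.9990

For an AR(p) model X_t = c + sum_i phi_i X_{t-i} + eps_t, the
one-step-ahead conditional mean is
  E[X_{t+1} | X_t, ...] = c + sum_i phi_i X_{t+1-i}.
Substitute known values:
  E[X_{t+1} | ...] = 2 + (-0.623) * (-7) + (-0.227) * (6)
                   = 4.9990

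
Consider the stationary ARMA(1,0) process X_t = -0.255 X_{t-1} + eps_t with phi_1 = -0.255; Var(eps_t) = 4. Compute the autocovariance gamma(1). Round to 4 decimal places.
\gamma(1) = -1.0909

Multiply the model equation by X_{t-k} and take expectations. With theta_0 = psi_0 = 1 and psi_j the MA(infinity) weights, this gives
  gamma(k) - sum_i phi_i gamma(k-i) = c_k,
  c_k = sigma^2 * sum_{j=k..q} theta_j psi_{j-k}   (c_k = 0 for k > q),
using gamma(-m) = gamma(m).
Pure AR (q = 0): c_0 = sigma^2 = 4, c_k = 0 for k >= 1.
Equations for k = 0 and k = 1 (AR order 1):
  gamma(0) = phi_1 gamma(1) + c_0
  gamma(1) = phi_1 gamma(0) + c_1
Substituting the second into the first: gamma(0) (1 - phi_1^2) = c_0 + phi_1 c_1, so
  gamma(0) = c_0 / (1 - phi_1^2) = 4 / (1 - (-0.255)^2) = 4 / 0.934975 = 4.278189.
  gamma(1) = phi_1 gamma(0) = (-0.255)(4.278189) = -1.090938.
Therefore gamma(1) = -1.0909 (to 4 decimal places).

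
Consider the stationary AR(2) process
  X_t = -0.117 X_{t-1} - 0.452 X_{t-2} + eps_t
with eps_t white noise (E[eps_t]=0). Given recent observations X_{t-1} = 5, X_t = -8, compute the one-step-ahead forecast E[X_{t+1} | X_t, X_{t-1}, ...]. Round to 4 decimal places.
E[X_{t+1} \mid \mathcal F_t] = -1.3240

For an AR(p) model X_t = c + sum_i phi_i X_{t-i} + eps_t, the
one-step-ahead conditional mean is
  E[X_{t+1} | X_t, ...] = c + sum_i phi_i X_{t+1-i}.
Substitute known values:
  E[X_{t+1} | ...] = (-0.117) * (-8) + (-0.452) * (5)
                   = -1.3240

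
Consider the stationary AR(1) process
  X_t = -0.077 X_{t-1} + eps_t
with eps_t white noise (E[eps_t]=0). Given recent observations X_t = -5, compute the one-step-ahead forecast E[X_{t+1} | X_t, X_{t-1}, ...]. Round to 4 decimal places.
E[X_{t+1} \mid \mathcal F_t] = 0.3850

For an AR(p) model X_t = c + sum_i phi_i X_{t-i} + eps_t, the
one-step-ahead conditional mean is
  E[X_{t+1} | X_t, ...] = c + sum_i phi_i X_{t+1-i}.
Substitute known values:
  E[X_{t+1} | ...] = (-0.077) * (-5)
                   = 0.3850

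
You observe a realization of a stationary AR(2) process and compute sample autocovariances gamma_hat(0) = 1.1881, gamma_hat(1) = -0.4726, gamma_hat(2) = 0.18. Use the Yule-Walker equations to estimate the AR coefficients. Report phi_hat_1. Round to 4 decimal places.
\hat\phi_{1} = -0.4010

The Yule-Walker equations for an AR(p) process read, in matrix form,
  Gamma_p phi = r_p,   with   (Gamma_p)_{ij} = gamma(|i - j|),
                       (r_p)_i = gamma(i),   i,j = 1..p.
Substitute the sample gammas (Toeplitz matrix and right-hand side of size 2):
  Gamma_p = [[1.1881, -0.4726], [-0.4726, 1.1881]]
  r_p     = [-0.4726, 0.18]
Written out:
  1.1881 phi_1 - 0.4726 phi_2 = -0.4726
  -0.4726 phi_1 + 1.1881 phi_2 = 0.18
Solve by Cramer's rule:
  det = gamma(0)^2 - gamma(1)^2 = (1.1881)^2 - (-0.4726)^2 = 1.41158161 - 0.22335076 = 1.18823085
  phi_hat_1 = [gamma(1) gamma(0) - gamma(1) gamma(2)] / det = [(-0.4726)(1.1881) - (-0.4726)(0.18)] / 1.18823085 = -0.47642806 / 1.18823085 = -0.401
  phi_hat_2 = [gamma(0) gamma(2) - gamma(1)^2] / det = [(1.1881)(0.18) - (-0.4726)^2] / 1.18823085 = -0.00949276 / 1.18823085 = -0.008
So phi_hat = [-0.4010, -0.0080].
Therefore phi_hat_1 = -0.4010.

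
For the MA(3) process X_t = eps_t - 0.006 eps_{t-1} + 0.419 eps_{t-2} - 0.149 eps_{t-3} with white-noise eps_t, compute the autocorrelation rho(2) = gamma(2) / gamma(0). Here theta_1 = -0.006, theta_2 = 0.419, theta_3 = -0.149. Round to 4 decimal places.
\rho(2) = 0.3506

For an MA(q) process with theta_0 = 1, the autocovariance is
  gamma(k) = sigma^2 * sum_{i=0..q-k} theta_i * theta_{i+k},
and rho(k) = gamma(k) / gamma(0). Sigma^2 cancels.
  numerator   = (1)*(0.419) + (-0.006)*(-0.149) = 0.419894.
  denominator = (1)^2 + (-0.006)^2 + (0.419)^2 + (-0.149)^2 = 1.197798.
  rho(2) = 0.419894 / 1.197798 = 0.3506.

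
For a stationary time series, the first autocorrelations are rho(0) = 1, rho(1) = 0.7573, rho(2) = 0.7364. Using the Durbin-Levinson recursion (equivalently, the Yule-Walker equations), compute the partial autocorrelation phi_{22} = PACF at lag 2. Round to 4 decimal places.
\phi_{22} = 0.3819

The PACF at lag k is phi_{kk}, the last component of the solution
to the Yule-Walker system G_k phi = r_k where
  (G_k)_{ij} = rho(|i - j|), (r_k)_i = rho(i), i,j = 1..k.
Equivalently, Durbin-Levinson gives phi_{kk} iteratively:
  phi_{11} = rho(1)
  phi_{kk} = [rho(k) - sum_{j=1..k-1} phi_{k-1,j} rho(k-j)]
            / [1 - sum_{j=1..k-1} phi_{k-1,j} rho(j)],
  phi_{k,j} = phi_{k-1,j} - phi_{kk} phi_{k-1,k-j},  j = 1..k-1.
Step k = 1:
  phi_11 = rho(1) = 0.7573.
Step k = 2:
  phi_22 = [rho(2) - phi_11 rho(1)] / [1 - phi_11 rho(1)] = [0.7364 - (0.7573)(0.7573)] / [1 - (0.7573)(0.7573)]
         = 0.16289671 / 0.42649671 = 0.3819.
Therefore phi_{22} = 0.3819.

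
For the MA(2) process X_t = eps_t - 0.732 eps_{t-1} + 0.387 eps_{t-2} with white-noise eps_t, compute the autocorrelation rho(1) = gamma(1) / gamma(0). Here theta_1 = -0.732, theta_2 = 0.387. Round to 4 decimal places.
\rho(1) = -0.6023

For an MA(q) process with theta_0 = 1, the autocovariance is
  gamma(k) = sigma^2 * sum_{i=0..q-k} theta_i * theta_{i+k},
and rho(k) = gamma(k) / gamma(0). Sigma^2 cancels.
  numerator   = (1)*(-0.732) + (-0.732)*(0.387) = -1.015284.
  denominator = (1)^2 + (-0.732)^2 + (0.387)^2 = 1.685593.
  rho(1) = -1.015284 / 1.685593 = -0.6023.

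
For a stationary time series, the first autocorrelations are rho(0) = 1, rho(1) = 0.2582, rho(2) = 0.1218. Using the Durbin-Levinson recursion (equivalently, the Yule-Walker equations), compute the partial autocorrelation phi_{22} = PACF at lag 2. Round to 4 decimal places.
\phi_{22} = 0.0591

The PACF at lag k is phi_{kk}, the last component of the solution
to the Yule-Walker system G_k phi = r_k where
  (G_k)_{ij} = rho(|i - j|), (r_k)_i = rho(i), i,j = 1..k.
Equivalently, Durbin-Levinson gives phi_{kk} iteratively:
  phi_{11} = rho(1)
  phi_{kk} = [rho(k) - sum_{j=1..k-1} phi_{k-1,j} rho(k-j)]
            / [1 - sum_{j=1..k-1} phi_{k-1,j} rho(j)],
  phi_{k,j} = phi_{k-1,j} - phi_{kk} phi_{k-1,k-j},  j = 1..k-1.
Step k = 1:
  phi_11 = rho(1) = 0.2582.
Step k = 2:
  phi_22 = [rho(2) - phi_11 rho(1)] / [1 - phi_11 rho(1)] = [0.1218 - (0.2582)(0.2582)] / [1 - (0.2582)(0.2582)]
         = 0.05513276 / 0.93333276 = 0.0591.
Therefore phi_{22} = 0.0591.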